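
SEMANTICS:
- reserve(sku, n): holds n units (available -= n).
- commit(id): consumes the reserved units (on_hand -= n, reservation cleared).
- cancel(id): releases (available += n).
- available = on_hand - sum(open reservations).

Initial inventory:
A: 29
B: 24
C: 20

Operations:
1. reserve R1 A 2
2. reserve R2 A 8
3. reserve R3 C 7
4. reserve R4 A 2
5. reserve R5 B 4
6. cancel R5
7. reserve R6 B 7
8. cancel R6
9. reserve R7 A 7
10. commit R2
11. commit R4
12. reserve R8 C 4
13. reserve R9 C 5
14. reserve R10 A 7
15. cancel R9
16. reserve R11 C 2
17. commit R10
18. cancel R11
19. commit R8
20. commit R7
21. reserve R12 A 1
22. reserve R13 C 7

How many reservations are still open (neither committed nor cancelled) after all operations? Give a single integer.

Step 1: reserve R1 A 2 -> on_hand[A=29 B=24 C=20] avail[A=27 B=24 C=20] open={R1}
Step 2: reserve R2 A 8 -> on_hand[A=29 B=24 C=20] avail[A=19 B=24 C=20] open={R1,R2}
Step 3: reserve R3 C 7 -> on_hand[A=29 B=24 C=20] avail[A=19 B=24 C=13] open={R1,R2,R3}
Step 4: reserve R4 A 2 -> on_hand[A=29 B=24 C=20] avail[A=17 B=24 C=13] open={R1,R2,R3,R4}
Step 5: reserve R5 B 4 -> on_hand[A=29 B=24 C=20] avail[A=17 B=20 C=13] open={R1,R2,R3,R4,R5}
Step 6: cancel R5 -> on_hand[A=29 B=24 C=20] avail[A=17 B=24 C=13] open={R1,R2,R3,R4}
Step 7: reserve R6 B 7 -> on_hand[A=29 B=24 C=20] avail[A=17 B=17 C=13] open={R1,R2,R3,R4,R6}
Step 8: cancel R6 -> on_hand[A=29 B=24 C=20] avail[A=17 B=24 C=13] open={R1,R2,R3,R4}
Step 9: reserve R7 A 7 -> on_hand[A=29 B=24 C=20] avail[A=10 B=24 C=13] open={R1,R2,R3,R4,R7}
Step 10: commit R2 -> on_hand[A=21 B=24 C=20] avail[A=10 B=24 C=13] open={R1,R3,R4,R7}
Step 11: commit R4 -> on_hand[A=19 B=24 C=20] avail[A=10 B=24 C=13] open={R1,R3,R7}
Step 12: reserve R8 C 4 -> on_hand[A=19 B=24 C=20] avail[A=10 B=24 C=9] open={R1,R3,R7,R8}
Step 13: reserve R9 C 5 -> on_hand[A=19 B=24 C=20] avail[A=10 B=24 C=4] open={R1,R3,R7,R8,R9}
Step 14: reserve R10 A 7 -> on_hand[A=19 B=24 C=20] avail[A=3 B=24 C=4] open={R1,R10,R3,R7,R8,R9}
Step 15: cancel R9 -> on_hand[A=19 B=24 C=20] avail[A=3 B=24 C=9] open={R1,R10,R3,R7,R8}
Step 16: reserve R11 C 2 -> on_hand[A=19 B=24 C=20] avail[A=3 B=24 C=7] open={R1,R10,R11,R3,R7,R8}
Step 17: commit R10 -> on_hand[A=12 B=24 C=20] avail[A=3 B=24 C=7] open={R1,R11,R3,R7,R8}
Step 18: cancel R11 -> on_hand[A=12 B=24 C=20] avail[A=3 B=24 C=9] open={R1,R3,R7,R8}
Step 19: commit R8 -> on_hand[A=12 B=24 C=16] avail[A=3 B=24 C=9] open={R1,R3,R7}
Step 20: commit R7 -> on_hand[A=5 B=24 C=16] avail[A=3 B=24 C=9] open={R1,R3}
Step 21: reserve R12 A 1 -> on_hand[A=5 B=24 C=16] avail[A=2 B=24 C=9] open={R1,R12,R3}
Step 22: reserve R13 C 7 -> on_hand[A=5 B=24 C=16] avail[A=2 B=24 C=2] open={R1,R12,R13,R3}
Open reservations: ['R1', 'R12', 'R13', 'R3'] -> 4

Answer: 4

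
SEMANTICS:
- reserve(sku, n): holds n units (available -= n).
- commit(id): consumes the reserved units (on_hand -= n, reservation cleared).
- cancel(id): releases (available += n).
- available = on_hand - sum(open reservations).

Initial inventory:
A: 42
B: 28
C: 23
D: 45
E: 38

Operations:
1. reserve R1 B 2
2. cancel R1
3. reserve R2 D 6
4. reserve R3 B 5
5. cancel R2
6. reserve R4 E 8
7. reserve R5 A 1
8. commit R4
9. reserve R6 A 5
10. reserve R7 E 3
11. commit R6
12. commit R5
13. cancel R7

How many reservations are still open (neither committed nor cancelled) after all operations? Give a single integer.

Step 1: reserve R1 B 2 -> on_hand[A=42 B=28 C=23 D=45 E=38] avail[A=42 B=26 C=23 D=45 E=38] open={R1}
Step 2: cancel R1 -> on_hand[A=42 B=28 C=23 D=45 E=38] avail[A=42 B=28 C=23 D=45 E=38] open={}
Step 3: reserve R2 D 6 -> on_hand[A=42 B=28 C=23 D=45 E=38] avail[A=42 B=28 C=23 D=39 E=38] open={R2}
Step 4: reserve R3 B 5 -> on_hand[A=42 B=28 C=23 D=45 E=38] avail[A=42 B=23 C=23 D=39 E=38] open={R2,R3}
Step 5: cancel R2 -> on_hand[A=42 B=28 C=23 D=45 E=38] avail[A=42 B=23 C=23 D=45 E=38] open={R3}
Step 6: reserve R4 E 8 -> on_hand[A=42 B=28 C=23 D=45 E=38] avail[A=42 B=23 C=23 D=45 E=30] open={R3,R4}
Step 7: reserve R5 A 1 -> on_hand[A=42 B=28 C=23 D=45 E=38] avail[A=41 B=23 C=23 D=45 E=30] open={R3,R4,R5}
Step 8: commit R4 -> on_hand[A=42 B=28 C=23 D=45 E=30] avail[A=41 B=23 C=23 D=45 E=30] open={R3,R5}
Step 9: reserve R6 A 5 -> on_hand[A=42 B=28 C=23 D=45 E=30] avail[A=36 B=23 C=23 D=45 E=30] open={R3,R5,R6}
Step 10: reserve R7 E 3 -> on_hand[A=42 B=28 C=23 D=45 E=30] avail[A=36 B=23 C=23 D=45 E=27] open={R3,R5,R6,R7}
Step 11: commit R6 -> on_hand[A=37 B=28 C=23 D=45 E=30] avail[A=36 B=23 C=23 D=45 E=27] open={R3,R5,R7}
Step 12: commit R5 -> on_hand[A=36 B=28 C=23 D=45 E=30] avail[A=36 B=23 C=23 D=45 E=27] open={R3,R7}
Step 13: cancel R7 -> on_hand[A=36 B=28 C=23 D=45 E=30] avail[A=36 B=23 C=23 D=45 E=30] open={R3}
Open reservations: ['R3'] -> 1

Answer: 1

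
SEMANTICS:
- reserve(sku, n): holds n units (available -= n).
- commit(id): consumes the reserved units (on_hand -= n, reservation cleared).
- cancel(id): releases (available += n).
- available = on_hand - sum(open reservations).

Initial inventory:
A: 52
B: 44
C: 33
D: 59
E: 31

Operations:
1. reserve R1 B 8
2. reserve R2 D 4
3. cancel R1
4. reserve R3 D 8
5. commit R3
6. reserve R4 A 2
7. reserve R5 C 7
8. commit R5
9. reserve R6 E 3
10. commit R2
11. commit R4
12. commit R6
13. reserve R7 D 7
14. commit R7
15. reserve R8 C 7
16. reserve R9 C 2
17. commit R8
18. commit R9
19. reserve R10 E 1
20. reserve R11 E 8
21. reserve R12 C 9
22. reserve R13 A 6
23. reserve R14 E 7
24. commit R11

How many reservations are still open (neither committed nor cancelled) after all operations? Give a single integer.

Step 1: reserve R1 B 8 -> on_hand[A=52 B=44 C=33 D=59 E=31] avail[A=52 B=36 C=33 D=59 E=31] open={R1}
Step 2: reserve R2 D 4 -> on_hand[A=52 B=44 C=33 D=59 E=31] avail[A=52 B=36 C=33 D=55 E=31] open={R1,R2}
Step 3: cancel R1 -> on_hand[A=52 B=44 C=33 D=59 E=31] avail[A=52 B=44 C=33 D=55 E=31] open={R2}
Step 4: reserve R3 D 8 -> on_hand[A=52 B=44 C=33 D=59 E=31] avail[A=52 B=44 C=33 D=47 E=31] open={R2,R3}
Step 5: commit R3 -> on_hand[A=52 B=44 C=33 D=51 E=31] avail[A=52 B=44 C=33 D=47 E=31] open={R2}
Step 6: reserve R4 A 2 -> on_hand[A=52 B=44 C=33 D=51 E=31] avail[A=50 B=44 C=33 D=47 E=31] open={R2,R4}
Step 7: reserve R5 C 7 -> on_hand[A=52 B=44 C=33 D=51 E=31] avail[A=50 B=44 C=26 D=47 E=31] open={R2,R4,R5}
Step 8: commit R5 -> on_hand[A=52 B=44 C=26 D=51 E=31] avail[A=50 B=44 C=26 D=47 E=31] open={R2,R4}
Step 9: reserve R6 E 3 -> on_hand[A=52 B=44 C=26 D=51 E=31] avail[A=50 B=44 C=26 D=47 E=28] open={R2,R4,R6}
Step 10: commit R2 -> on_hand[A=52 B=44 C=26 D=47 E=31] avail[A=50 B=44 C=26 D=47 E=28] open={R4,R6}
Step 11: commit R4 -> on_hand[A=50 B=44 C=26 D=47 E=31] avail[A=50 B=44 C=26 D=47 E=28] open={R6}
Step 12: commit R6 -> on_hand[A=50 B=44 C=26 D=47 E=28] avail[A=50 B=44 C=26 D=47 E=28] open={}
Step 13: reserve R7 D 7 -> on_hand[A=50 B=44 C=26 D=47 E=28] avail[A=50 B=44 C=26 D=40 E=28] open={R7}
Step 14: commit R7 -> on_hand[A=50 B=44 C=26 D=40 E=28] avail[A=50 B=44 C=26 D=40 E=28] open={}
Step 15: reserve R8 C 7 -> on_hand[A=50 B=44 C=26 D=40 E=28] avail[A=50 B=44 C=19 D=40 E=28] open={R8}
Step 16: reserve R9 C 2 -> on_hand[A=50 B=44 C=26 D=40 E=28] avail[A=50 B=44 C=17 D=40 E=28] open={R8,R9}
Step 17: commit R8 -> on_hand[A=50 B=44 C=19 D=40 E=28] avail[A=50 B=44 C=17 D=40 E=28] open={R9}
Step 18: commit R9 -> on_hand[A=50 B=44 C=17 D=40 E=28] avail[A=50 B=44 C=17 D=40 E=28] open={}
Step 19: reserve R10 E 1 -> on_hand[A=50 B=44 C=17 D=40 E=28] avail[A=50 B=44 C=17 D=40 E=27] open={R10}
Step 20: reserve R11 E 8 -> on_hand[A=50 B=44 C=17 D=40 E=28] avail[A=50 B=44 C=17 D=40 E=19] open={R10,R11}
Step 21: reserve R12 C 9 -> on_hand[A=50 B=44 C=17 D=40 E=28] avail[A=50 B=44 C=8 D=40 E=19] open={R10,R11,R12}
Step 22: reserve R13 A 6 -> on_hand[A=50 B=44 C=17 D=40 E=28] avail[A=44 B=44 C=8 D=40 E=19] open={R10,R11,R12,R13}
Step 23: reserve R14 E 7 -> on_hand[A=50 B=44 C=17 D=40 E=28] avail[A=44 B=44 C=8 D=40 E=12] open={R10,R11,R12,R13,R14}
Step 24: commit R11 -> on_hand[A=50 B=44 C=17 D=40 E=20] avail[A=44 B=44 C=8 D=40 E=12] open={R10,R12,R13,R14}
Open reservations: ['R10', 'R12', 'R13', 'R14'] -> 4

Answer: 4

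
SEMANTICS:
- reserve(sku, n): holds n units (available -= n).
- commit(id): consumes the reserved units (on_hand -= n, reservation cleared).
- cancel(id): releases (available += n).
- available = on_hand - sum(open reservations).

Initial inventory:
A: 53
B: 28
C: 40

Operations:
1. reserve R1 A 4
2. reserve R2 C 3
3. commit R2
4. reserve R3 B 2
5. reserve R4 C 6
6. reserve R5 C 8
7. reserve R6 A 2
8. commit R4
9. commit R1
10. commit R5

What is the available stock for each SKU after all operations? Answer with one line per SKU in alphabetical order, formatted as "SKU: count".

Answer: A: 47
B: 26
C: 23

Derivation:
Step 1: reserve R1 A 4 -> on_hand[A=53 B=28 C=40] avail[A=49 B=28 C=40] open={R1}
Step 2: reserve R2 C 3 -> on_hand[A=53 B=28 C=40] avail[A=49 B=28 C=37] open={R1,R2}
Step 3: commit R2 -> on_hand[A=53 B=28 C=37] avail[A=49 B=28 C=37] open={R1}
Step 4: reserve R3 B 2 -> on_hand[A=53 B=28 C=37] avail[A=49 B=26 C=37] open={R1,R3}
Step 5: reserve R4 C 6 -> on_hand[A=53 B=28 C=37] avail[A=49 B=26 C=31] open={R1,R3,R4}
Step 6: reserve R5 C 8 -> on_hand[A=53 B=28 C=37] avail[A=49 B=26 C=23] open={R1,R3,R4,R5}
Step 7: reserve R6 A 2 -> on_hand[A=53 B=28 C=37] avail[A=47 B=26 C=23] open={R1,R3,R4,R5,R6}
Step 8: commit R4 -> on_hand[A=53 B=28 C=31] avail[A=47 B=26 C=23] open={R1,R3,R5,R6}
Step 9: commit R1 -> on_hand[A=49 B=28 C=31] avail[A=47 B=26 C=23] open={R3,R5,R6}
Step 10: commit R5 -> on_hand[A=49 B=28 C=23] avail[A=47 B=26 C=23] open={R3,R6}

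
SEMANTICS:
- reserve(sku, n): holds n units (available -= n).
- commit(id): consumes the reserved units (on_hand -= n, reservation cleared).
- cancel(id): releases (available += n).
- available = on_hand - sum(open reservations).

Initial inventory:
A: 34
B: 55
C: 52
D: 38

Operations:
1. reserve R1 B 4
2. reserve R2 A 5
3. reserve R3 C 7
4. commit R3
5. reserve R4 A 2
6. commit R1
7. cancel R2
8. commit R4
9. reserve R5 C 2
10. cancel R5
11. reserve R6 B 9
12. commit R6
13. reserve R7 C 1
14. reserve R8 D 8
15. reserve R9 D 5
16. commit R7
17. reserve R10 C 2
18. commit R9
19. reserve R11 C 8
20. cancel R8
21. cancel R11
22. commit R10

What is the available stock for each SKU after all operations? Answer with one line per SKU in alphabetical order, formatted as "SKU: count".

Answer: A: 32
B: 42
C: 42
D: 33

Derivation:
Step 1: reserve R1 B 4 -> on_hand[A=34 B=55 C=52 D=38] avail[A=34 B=51 C=52 D=38] open={R1}
Step 2: reserve R2 A 5 -> on_hand[A=34 B=55 C=52 D=38] avail[A=29 B=51 C=52 D=38] open={R1,R2}
Step 3: reserve R3 C 7 -> on_hand[A=34 B=55 C=52 D=38] avail[A=29 B=51 C=45 D=38] open={R1,R2,R3}
Step 4: commit R3 -> on_hand[A=34 B=55 C=45 D=38] avail[A=29 B=51 C=45 D=38] open={R1,R2}
Step 5: reserve R4 A 2 -> on_hand[A=34 B=55 C=45 D=38] avail[A=27 B=51 C=45 D=38] open={R1,R2,R4}
Step 6: commit R1 -> on_hand[A=34 B=51 C=45 D=38] avail[A=27 B=51 C=45 D=38] open={R2,R4}
Step 7: cancel R2 -> on_hand[A=34 B=51 C=45 D=38] avail[A=32 B=51 C=45 D=38] open={R4}
Step 8: commit R4 -> on_hand[A=32 B=51 C=45 D=38] avail[A=32 B=51 C=45 D=38] open={}
Step 9: reserve R5 C 2 -> on_hand[A=32 B=51 C=45 D=38] avail[A=32 B=51 C=43 D=38] open={R5}
Step 10: cancel R5 -> on_hand[A=32 B=51 C=45 D=38] avail[A=32 B=51 C=45 D=38] open={}
Step 11: reserve R6 B 9 -> on_hand[A=32 B=51 C=45 D=38] avail[A=32 B=42 C=45 D=38] open={R6}
Step 12: commit R6 -> on_hand[A=32 B=42 C=45 D=38] avail[A=32 B=42 C=45 D=38] open={}
Step 13: reserve R7 C 1 -> on_hand[A=32 B=42 C=45 D=38] avail[A=32 B=42 C=44 D=38] open={R7}
Step 14: reserve R8 D 8 -> on_hand[A=32 B=42 C=45 D=38] avail[A=32 B=42 C=44 D=30] open={R7,R8}
Step 15: reserve R9 D 5 -> on_hand[A=32 B=42 C=45 D=38] avail[A=32 B=42 C=44 D=25] open={R7,R8,R9}
Step 16: commit R7 -> on_hand[A=32 B=42 C=44 D=38] avail[A=32 B=42 C=44 D=25] open={R8,R9}
Step 17: reserve R10 C 2 -> on_hand[A=32 B=42 C=44 D=38] avail[A=32 B=42 C=42 D=25] open={R10,R8,R9}
Step 18: commit R9 -> on_hand[A=32 B=42 C=44 D=33] avail[A=32 B=42 C=42 D=25] open={R10,R8}
Step 19: reserve R11 C 8 -> on_hand[A=32 B=42 C=44 D=33] avail[A=32 B=42 C=34 D=25] open={R10,R11,R8}
Step 20: cancel R8 -> on_hand[A=32 B=42 C=44 D=33] avail[A=32 B=42 C=34 D=33] open={R10,R11}
Step 21: cancel R11 -> on_hand[A=32 B=42 C=44 D=33] avail[A=32 B=42 C=42 D=33] open={R10}
Step 22: commit R10 -> on_hand[A=32 B=42 C=42 D=33] avail[A=32 B=42 C=42 D=33] open={}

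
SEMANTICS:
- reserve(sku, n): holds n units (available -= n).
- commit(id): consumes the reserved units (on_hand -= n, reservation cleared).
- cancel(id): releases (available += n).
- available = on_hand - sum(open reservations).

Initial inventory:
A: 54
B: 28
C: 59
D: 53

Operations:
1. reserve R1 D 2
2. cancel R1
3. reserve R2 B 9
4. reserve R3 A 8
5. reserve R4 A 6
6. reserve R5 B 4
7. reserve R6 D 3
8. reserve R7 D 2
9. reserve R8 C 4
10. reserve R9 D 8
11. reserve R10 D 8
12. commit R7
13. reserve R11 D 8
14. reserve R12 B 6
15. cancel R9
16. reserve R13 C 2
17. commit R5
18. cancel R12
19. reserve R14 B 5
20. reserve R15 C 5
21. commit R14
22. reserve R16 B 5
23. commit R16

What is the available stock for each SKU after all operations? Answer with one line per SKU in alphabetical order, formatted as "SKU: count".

Step 1: reserve R1 D 2 -> on_hand[A=54 B=28 C=59 D=53] avail[A=54 B=28 C=59 D=51] open={R1}
Step 2: cancel R1 -> on_hand[A=54 B=28 C=59 D=53] avail[A=54 B=28 C=59 D=53] open={}
Step 3: reserve R2 B 9 -> on_hand[A=54 B=28 C=59 D=53] avail[A=54 B=19 C=59 D=53] open={R2}
Step 4: reserve R3 A 8 -> on_hand[A=54 B=28 C=59 D=53] avail[A=46 B=19 C=59 D=53] open={R2,R3}
Step 5: reserve R4 A 6 -> on_hand[A=54 B=28 C=59 D=53] avail[A=40 B=19 C=59 D=53] open={R2,R3,R4}
Step 6: reserve R5 B 4 -> on_hand[A=54 B=28 C=59 D=53] avail[A=40 B=15 C=59 D=53] open={R2,R3,R4,R5}
Step 7: reserve R6 D 3 -> on_hand[A=54 B=28 C=59 D=53] avail[A=40 B=15 C=59 D=50] open={R2,R3,R4,R5,R6}
Step 8: reserve R7 D 2 -> on_hand[A=54 B=28 C=59 D=53] avail[A=40 B=15 C=59 D=48] open={R2,R3,R4,R5,R6,R7}
Step 9: reserve R8 C 4 -> on_hand[A=54 B=28 C=59 D=53] avail[A=40 B=15 C=55 D=48] open={R2,R3,R4,R5,R6,R7,R8}
Step 10: reserve R9 D 8 -> on_hand[A=54 B=28 C=59 D=53] avail[A=40 B=15 C=55 D=40] open={R2,R3,R4,R5,R6,R7,R8,R9}
Step 11: reserve R10 D 8 -> on_hand[A=54 B=28 C=59 D=53] avail[A=40 B=15 C=55 D=32] open={R10,R2,R3,R4,R5,R6,R7,R8,R9}
Step 12: commit R7 -> on_hand[A=54 B=28 C=59 D=51] avail[A=40 B=15 C=55 D=32] open={R10,R2,R3,R4,R5,R6,R8,R9}
Step 13: reserve R11 D 8 -> on_hand[A=54 B=28 C=59 D=51] avail[A=40 B=15 C=55 D=24] open={R10,R11,R2,R3,R4,R5,R6,R8,R9}
Step 14: reserve R12 B 6 -> on_hand[A=54 B=28 C=59 D=51] avail[A=40 B=9 C=55 D=24] open={R10,R11,R12,R2,R3,R4,R5,R6,R8,R9}
Step 15: cancel R9 -> on_hand[A=54 B=28 C=59 D=51] avail[A=40 B=9 C=55 D=32] open={R10,R11,R12,R2,R3,R4,R5,R6,R8}
Step 16: reserve R13 C 2 -> on_hand[A=54 B=28 C=59 D=51] avail[A=40 B=9 C=53 D=32] open={R10,R11,R12,R13,R2,R3,R4,R5,R6,R8}
Step 17: commit R5 -> on_hand[A=54 B=24 C=59 D=51] avail[A=40 B=9 C=53 D=32] open={R10,R11,R12,R13,R2,R3,R4,R6,R8}
Step 18: cancel R12 -> on_hand[A=54 B=24 C=59 D=51] avail[A=40 B=15 C=53 D=32] open={R10,R11,R13,R2,R3,R4,R6,R8}
Step 19: reserve R14 B 5 -> on_hand[A=54 B=24 C=59 D=51] avail[A=40 B=10 C=53 D=32] open={R10,R11,R13,R14,R2,R3,R4,R6,R8}
Step 20: reserve R15 C 5 -> on_hand[A=54 B=24 C=59 D=51] avail[A=40 B=10 C=48 D=32] open={R10,R11,R13,R14,R15,R2,R3,R4,R6,R8}
Step 21: commit R14 -> on_hand[A=54 B=19 C=59 D=51] avail[A=40 B=10 C=48 D=32] open={R10,R11,R13,R15,R2,R3,R4,R6,R8}
Step 22: reserve R16 B 5 -> on_hand[A=54 B=19 C=59 D=51] avail[A=40 B=5 C=48 D=32] open={R10,R11,R13,R15,R16,R2,R3,R4,R6,R8}
Step 23: commit R16 -> on_hand[A=54 B=14 C=59 D=51] avail[A=40 B=5 C=48 D=32] open={R10,R11,R13,R15,R2,R3,R4,R6,R8}

Answer: A: 40
B: 5
C: 48
D: 32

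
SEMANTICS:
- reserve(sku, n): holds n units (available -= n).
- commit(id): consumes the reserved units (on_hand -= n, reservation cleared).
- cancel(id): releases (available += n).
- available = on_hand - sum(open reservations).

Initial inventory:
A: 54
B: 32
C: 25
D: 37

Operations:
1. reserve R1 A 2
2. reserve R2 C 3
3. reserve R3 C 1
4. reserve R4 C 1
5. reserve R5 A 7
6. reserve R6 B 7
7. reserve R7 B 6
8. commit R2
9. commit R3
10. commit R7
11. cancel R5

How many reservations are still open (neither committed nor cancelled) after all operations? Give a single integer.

Step 1: reserve R1 A 2 -> on_hand[A=54 B=32 C=25 D=37] avail[A=52 B=32 C=25 D=37] open={R1}
Step 2: reserve R2 C 3 -> on_hand[A=54 B=32 C=25 D=37] avail[A=52 B=32 C=22 D=37] open={R1,R2}
Step 3: reserve R3 C 1 -> on_hand[A=54 B=32 C=25 D=37] avail[A=52 B=32 C=21 D=37] open={R1,R2,R3}
Step 4: reserve R4 C 1 -> on_hand[A=54 B=32 C=25 D=37] avail[A=52 B=32 C=20 D=37] open={R1,R2,R3,R4}
Step 5: reserve R5 A 7 -> on_hand[A=54 B=32 C=25 D=37] avail[A=45 B=32 C=20 D=37] open={R1,R2,R3,R4,R5}
Step 6: reserve R6 B 7 -> on_hand[A=54 B=32 C=25 D=37] avail[A=45 B=25 C=20 D=37] open={R1,R2,R3,R4,R5,R6}
Step 7: reserve R7 B 6 -> on_hand[A=54 B=32 C=25 D=37] avail[A=45 B=19 C=20 D=37] open={R1,R2,R3,R4,R5,R6,R7}
Step 8: commit R2 -> on_hand[A=54 B=32 C=22 D=37] avail[A=45 B=19 C=20 D=37] open={R1,R3,R4,R5,R6,R7}
Step 9: commit R3 -> on_hand[A=54 B=32 C=21 D=37] avail[A=45 B=19 C=20 D=37] open={R1,R4,R5,R6,R7}
Step 10: commit R7 -> on_hand[A=54 B=26 C=21 D=37] avail[A=45 B=19 C=20 D=37] open={R1,R4,R5,R6}
Step 11: cancel R5 -> on_hand[A=54 B=26 C=21 D=37] avail[A=52 B=19 C=20 D=37] open={R1,R4,R6}
Open reservations: ['R1', 'R4', 'R6'] -> 3

Answer: 3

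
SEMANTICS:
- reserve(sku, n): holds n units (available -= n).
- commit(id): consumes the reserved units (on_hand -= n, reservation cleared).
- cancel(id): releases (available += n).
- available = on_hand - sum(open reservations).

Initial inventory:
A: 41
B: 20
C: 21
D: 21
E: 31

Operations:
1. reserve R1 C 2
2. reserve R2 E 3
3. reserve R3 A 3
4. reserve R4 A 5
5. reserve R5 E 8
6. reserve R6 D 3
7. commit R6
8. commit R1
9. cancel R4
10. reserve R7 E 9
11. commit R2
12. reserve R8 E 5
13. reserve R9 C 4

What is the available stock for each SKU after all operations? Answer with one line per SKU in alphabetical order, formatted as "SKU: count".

Answer: A: 38
B: 20
C: 15
D: 18
E: 6

Derivation:
Step 1: reserve R1 C 2 -> on_hand[A=41 B=20 C=21 D=21 E=31] avail[A=41 B=20 C=19 D=21 E=31] open={R1}
Step 2: reserve R2 E 3 -> on_hand[A=41 B=20 C=21 D=21 E=31] avail[A=41 B=20 C=19 D=21 E=28] open={R1,R2}
Step 3: reserve R3 A 3 -> on_hand[A=41 B=20 C=21 D=21 E=31] avail[A=38 B=20 C=19 D=21 E=28] open={R1,R2,R3}
Step 4: reserve R4 A 5 -> on_hand[A=41 B=20 C=21 D=21 E=31] avail[A=33 B=20 C=19 D=21 E=28] open={R1,R2,R3,R4}
Step 5: reserve R5 E 8 -> on_hand[A=41 B=20 C=21 D=21 E=31] avail[A=33 B=20 C=19 D=21 E=20] open={R1,R2,R3,R4,R5}
Step 6: reserve R6 D 3 -> on_hand[A=41 B=20 C=21 D=21 E=31] avail[A=33 B=20 C=19 D=18 E=20] open={R1,R2,R3,R4,R5,R6}
Step 7: commit R6 -> on_hand[A=41 B=20 C=21 D=18 E=31] avail[A=33 B=20 C=19 D=18 E=20] open={R1,R2,R3,R4,R5}
Step 8: commit R1 -> on_hand[A=41 B=20 C=19 D=18 E=31] avail[A=33 B=20 C=19 D=18 E=20] open={R2,R3,R4,R5}
Step 9: cancel R4 -> on_hand[A=41 B=20 C=19 D=18 E=31] avail[A=38 B=20 C=19 D=18 E=20] open={R2,R3,R5}
Step 10: reserve R7 E 9 -> on_hand[A=41 B=20 C=19 D=18 E=31] avail[A=38 B=20 C=19 D=18 E=11] open={R2,R3,R5,R7}
Step 11: commit R2 -> on_hand[A=41 B=20 C=19 D=18 E=28] avail[A=38 B=20 C=19 D=18 E=11] open={R3,R5,R7}
Step 12: reserve R8 E 5 -> on_hand[A=41 B=20 C=19 D=18 E=28] avail[A=38 B=20 C=19 D=18 E=6] open={R3,R5,R7,R8}
Step 13: reserve R9 C 4 -> on_hand[A=41 B=20 C=19 D=18 E=28] avail[A=38 B=20 C=15 D=18 E=6] open={R3,R5,R7,R8,R9}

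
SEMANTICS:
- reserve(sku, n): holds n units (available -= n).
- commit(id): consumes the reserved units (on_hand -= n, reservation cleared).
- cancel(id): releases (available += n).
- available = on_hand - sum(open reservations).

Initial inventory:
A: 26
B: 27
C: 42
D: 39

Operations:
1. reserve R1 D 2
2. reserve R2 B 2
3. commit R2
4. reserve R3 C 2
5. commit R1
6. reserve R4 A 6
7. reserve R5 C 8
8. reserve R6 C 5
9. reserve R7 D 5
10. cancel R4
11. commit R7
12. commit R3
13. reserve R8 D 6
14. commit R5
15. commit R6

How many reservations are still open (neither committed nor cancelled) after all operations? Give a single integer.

Step 1: reserve R1 D 2 -> on_hand[A=26 B=27 C=42 D=39] avail[A=26 B=27 C=42 D=37] open={R1}
Step 2: reserve R2 B 2 -> on_hand[A=26 B=27 C=42 D=39] avail[A=26 B=25 C=42 D=37] open={R1,R2}
Step 3: commit R2 -> on_hand[A=26 B=25 C=42 D=39] avail[A=26 B=25 C=42 D=37] open={R1}
Step 4: reserve R3 C 2 -> on_hand[A=26 B=25 C=42 D=39] avail[A=26 B=25 C=40 D=37] open={R1,R3}
Step 5: commit R1 -> on_hand[A=26 B=25 C=42 D=37] avail[A=26 B=25 C=40 D=37] open={R3}
Step 6: reserve R4 A 6 -> on_hand[A=26 B=25 C=42 D=37] avail[A=20 B=25 C=40 D=37] open={R3,R4}
Step 7: reserve R5 C 8 -> on_hand[A=26 B=25 C=42 D=37] avail[A=20 B=25 C=32 D=37] open={R3,R4,R5}
Step 8: reserve R6 C 5 -> on_hand[A=26 B=25 C=42 D=37] avail[A=20 B=25 C=27 D=37] open={R3,R4,R5,R6}
Step 9: reserve R7 D 5 -> on_hand[A=26 B=25 C=42 D=37] avail[A=20 B=25 C=27 D=32] open={R3,R4,R5,R6,R7}
Step 10: cancel R4 -> on_hand[A=26 B=25 C=42 D=37] avail[A=26 B=25 C=27 D=32] open={R3,R5,R6,R7}
Step 11: commit R7 -> on_hand[A=26 B=25 C=42 D=32] avail[A=26 B=25 C=27 D=32] open={R3,R5,R6}
Step 12: commit R3 -> on_hand[A=26 B=25 C=40 D=32] avail[A=26 B=25 C=27 D=32] open={R5,R6}
Step 13: reserve R8 D 6 -> on_hand[A=26 B=25 C=40 D=32] avail[A=26 B=25 C=27 D=26] open={R5,R6,R8}
Step 14: commit R5 -> on_hand[A=26 B=25 C=32 D=32] avail[A=26 B=25 C=27 D=26] open={R6,R8}
Step 15: commit R6 -> on_hand[A=26 B=25 C=27 D=32] avail[A=26 B=25 C=27 D=26] open={R8}
Open reservations: ['R8'] -> 1

Answer: 1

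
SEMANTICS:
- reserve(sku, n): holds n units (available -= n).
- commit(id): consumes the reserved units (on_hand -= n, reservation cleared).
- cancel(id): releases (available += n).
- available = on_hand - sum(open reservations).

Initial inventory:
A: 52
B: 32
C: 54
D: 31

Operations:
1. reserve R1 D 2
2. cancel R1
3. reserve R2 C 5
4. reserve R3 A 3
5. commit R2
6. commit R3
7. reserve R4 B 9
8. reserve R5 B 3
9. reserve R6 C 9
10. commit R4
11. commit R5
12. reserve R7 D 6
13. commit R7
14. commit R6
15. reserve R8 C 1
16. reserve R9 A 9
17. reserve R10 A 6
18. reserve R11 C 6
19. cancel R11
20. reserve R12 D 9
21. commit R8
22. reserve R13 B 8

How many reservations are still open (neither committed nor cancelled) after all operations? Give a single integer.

Step 1: reserve R1 D 2 -> on_hand[A=52 B=32 C=54 D=31] avail[A=52 B=32 C=54 D=29] open={R1}
Step 2: cancel R1 -> on_hand[A=52 B=32 C=54 D=31] avail[A=52 B=32 C=54 D=31] open={}
Step 3: reserve R2 C 5 -> on_hand[A=52 B=32 C=54 D=31] avail[A=52 B=32 C=49 D=31] open={R2}
Step 4: reserve R3 A 3 -> on_hand[A=52 B=32 C=54 D=31] avail[A=49 B=32 C=49 D=31] open={R2,R3}
Step 5: commit R2 -> on_hand[A=52 B=32 C=49 D=31] avail[A=49 B=32 C=49 D=31] open={R3}
Step 6: commit R3 -> on_hand[A=49 B=32 C=49 D=31] avail[A=49 B=32 C=49 D=31] open={}
Step 7: reserve R4 B 9 -> on_hand[A=49 B=32 C=49 D=31] avail[A=49 B=23 C=49 D=31] open={R4}
Step 8: reserve R5 B 3 -> on_hand[A=49 B=32 C=49 D=31] avail[A=49 B=20 C=49 D=31] open={R4,R5}
Step 9: reserve R6 C 9 -> on_hand[A=49 B=32 C=49 D=31] avail[A=49 B=20 C=40 D=31] open={R4,R5,R6}
Step 10: commit R4 -> on_hand[A=49 B=23 C=49 D=31] avail[A=49 B=20 C=40 D=31] open={R5,R6}
Step 11: commit R5 -> on_hand[A=49 B=20 C=49 D=31] avail[A=49 B=20 C=40 D=31] open={R6}
Step 12: reserve R7 D 6 -> on_hand[A=49 B=20 C=49 D=31] avail[A=49 B=20 C=40 D=25] open={R6,R7}
Step 13: commit R7 -> on_hand[A=49 B=20 C=49 D=25] avail[A=49 B=20 C=40 D=25] open={R6}
Step 14: commit R6 -> on_hand[A=49 B=20 C=40 D=25] avail[A=49 B=20 C=40 D=25] open={}
Step 15: reserve R8 C 1 -> on_hand[A=49 B=20 C=40 D=25] avail[A=49 B=20 C=39 D=25] open={R8}
Step 16: reserve R9 A 9 -> on_hand[A=49 B=20 C=40 D=25] avail[A=40 B=20 C=39 D=25] open={R8,R9}
Step 17: reserve R10 A 6 -> on_hand[A=49 B=20 C=40 D=25] avail[A=34 B=20 C=39 D=25] open={R10,R8,R9}
Step 18: reserve R11 C 6 -> on_hand[A=49 B=20 C=40 D=25] avail[A=34 B=20 C=33 D=25] open={R10,R11,R8,R9}
Step 19: cancel R11 -> on_hand[A=49 B=20 C=40 D=25] avail[A=34 B=20 C=39 D=25] open={R10,R8,R9}
Step 20: reserve R12 D 9 -> on_hand[A=49 B=20 C=40 D=25] avail[A=34 B=20 C=39 D=16] open={R10,R12,R8,R9}
Step 21: commit R8 -> on_hand[A=49 B=20 C=39 D=25] avail[A=34 B=20 C=39 D=16] open={R10,R12,R9}
Step 22: reserve R13 B 8 -> on_hand[A=49 B=20 C=39 D=25] avail[A=34 B=12 C=39 D=16] open={R10,R12,R13,R9}
Open reservations: ['R10', 'R12', 'R13', 'R9'] -> 4

Answer: 4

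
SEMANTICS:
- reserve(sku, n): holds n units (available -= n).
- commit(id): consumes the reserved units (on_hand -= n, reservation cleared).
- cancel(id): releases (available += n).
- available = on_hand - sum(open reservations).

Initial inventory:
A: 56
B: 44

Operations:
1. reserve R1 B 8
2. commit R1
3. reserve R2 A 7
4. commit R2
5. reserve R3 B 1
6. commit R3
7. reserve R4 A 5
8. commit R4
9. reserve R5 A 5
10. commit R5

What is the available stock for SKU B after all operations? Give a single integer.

Answer: 35

Derivation:
Step 1: reserve R1 B 8 -> on_hand[A=56 B=44] avail[A=56 B=36] open={R1}
Step 2: commit R1 -> on_hand[A=56 B=36] avail[A=56 B=36] open={}
Step 3: reserve R2 A 7 -> on_hand[A=56 B=36] avail[A=49 B=36] open={R2}
Step 4: commit R2 -> on_hand[A=49 B=36] avail[A=49 B=36] open={}
Step 5: reserve R3 B 1 -> on_hand[A=49 B=36] avail[A=49 B=35] open={R3}
Step 6: commit R3 -> on_hand[A=49 B=35] avail[A=49 B=35] open={}
Step 7: reserve R4 A 5 -> on_hand[A=49 B=35] avail[A=44 B=35] open={R4}
Step 8: commit R4 -> on_hand[A=44 B=35] avail[A=44 B=35] open={}
Step 9: reserve R5 A 5 -> on_hand[A=44 B=35] avail[A=39 B=35] open={R5}
Step 10: commit R5 -> on_hand[A=39 B=35] avail[A=39 B=35] open={}
Final available[B] = 35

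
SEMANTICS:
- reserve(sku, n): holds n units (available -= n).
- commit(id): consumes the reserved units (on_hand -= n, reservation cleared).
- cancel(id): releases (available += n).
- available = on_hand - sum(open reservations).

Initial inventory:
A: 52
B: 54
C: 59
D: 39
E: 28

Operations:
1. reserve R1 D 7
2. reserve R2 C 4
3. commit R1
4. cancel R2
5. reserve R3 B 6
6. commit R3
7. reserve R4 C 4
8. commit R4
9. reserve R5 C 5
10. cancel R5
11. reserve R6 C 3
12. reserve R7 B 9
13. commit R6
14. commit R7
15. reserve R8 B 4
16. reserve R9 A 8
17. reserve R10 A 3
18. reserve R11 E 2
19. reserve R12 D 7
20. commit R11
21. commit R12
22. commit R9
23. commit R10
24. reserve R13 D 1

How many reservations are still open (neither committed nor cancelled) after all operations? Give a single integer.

Answer: 2

Derivation:
Step 1: reserve R1 D 7 -> on_hand[A=52 B=54 C=59 D=39 E=28] avail[A=52 B=54 C=59 D=32 E=28] open={R1}
Step 2: reserve R2 C 4 -> on_hand[A=52 B=54 C=59 D=39 E=28] avail[A=52 B=54 C=55 D=32 E=28] open={R1,R2}
Step 3: commit R1 -> on_hand[A=52 B=54 C=59 D=32 E=28] avail[A=52 B=54 C=55 D=32 E=28] open={R2}
Step 4: cancel R2 -> on_hand[A=52 B=54 C=59 D=32 E=28] avail[A=52 B=54 C=59 D=32 E=28] open={}
Step 5: reserve R3 B 6 -> on_hand[A=52 B=54 C=59 D=32 E=28] avail[A=52 B=48 C=59 D=32 E=28] open={R3}
Step 6: commit R3 -> on_hand[A=52 B=48 C=59 D=32 E=28] avail[A=52 B=48 C=59 D=32 E=28] open={}
Step 7: reserve R4 C 4 -> on_hand[A=52 B=48 C=59 D=32 E=28] avail[A=52 B=48 C=55 D=32 E=28] open={R4}
Step 8: commit R4 -> on_hand[A=52 B=48 C=55 D=32 E=28] avail[A=52 B=48 C=55 D=32 E=28] open={}
Step 9: reserve R5 C 5 -> on_hand[A=52 B=48 C=55 D=32 E=28] avail[A=52 B=48 C=50 D=32 E=28] open={R5}
Step 10: cancel R5 -> on_hand[A=52 B=48 C=55 D=32 E=28] avail[A=52 B=48 C=55 D=32 E=28] open={}
Step 11: reserve R6 C 3 -> on_hand[A=52 B=48 C=55 D=32 E=28] avail[A=52 B=48 C=52 D=32 E=28] open={R6}
Step 12: reserve R7 B 9 -> on_hand[A=52 B=48 C=55 D=32 E=28] avail[A=52 B=39 C=52 D=32 E=28] open={R6,R7}
Step 13: commit R6 -> on_hand[A=52 B=48 C=52 D=32 E=28] avail[A=52 B=39 C=52 D=32 E=28] open={R7}
Step 14: commit R7 -> on_hand[A=52 B=39 C=52 D=32 E=28] avail[A=52 B=39 C=52 D=32 E=28] open={}
Step 15: reserve R8 B 4 -> on_hand[A=52 B=39 C=52 D=32 E=28] avail[A=52 B=35 C=52 D=32 E=28] open={R8}
Step 16: reserve R9 A 8 -> on_hand[A=52 B=39 C=52 D=32 E=28] avail[A=44 B=35 C=52 D=32 E=28] open={R8,R9}
Step 17: reserve R10 A 3 -> on_hand[A=52 B=39 C=52 D=32 E=28] avail[A=41 B=35 C=52 D=32 E=28] open={R10,R8,R9}
Step 18: reserve R11 E 2 -> on_hand[A=52 B=39 C=52 D=32 E=28] avail[A=41 B=35 C=52 D=32 E=26] open={R10,R11,R8,R9}
Step 19: reserve R12 D 7 -> on_hand[A=52 B=39 C=52 D=32 E=28] avail[A=41 B=35 C=52 D=25 E=26] open={R10,R11,R12,R8,R9}
Step 20: commit R11 -> on_hand[A=52 B=39 C=52 D=32 E=26] avail[A=41 B=35 C=52 D=25 E=26] open={R10,R12,R8,R9}
Step 21: commit R12 -> on_hand[A=52 B=39 C=52 D=25 E=26] avail[A=41 B=35 C=52 D=25 E=26] open={R10,R8,R9}
Step 22: commit R9 -> on_hand[A=44 B=39 C=52 D=25 E=26] avail[A=41 B=35 C=52 D=25 E=26] open={R10,R8}
Step 23: commit R10 -> on_hand[A=41 B=39 C=52 D=25 E=26] avail[A=41 B=35 C=52 D=25 E=26] open={R8}
Step 24: reserve R13 D 1 -> on_hand[A=41 B=39 C=52 D=25 E=26] avail[A=41 B=35 C=52 D=24 E=26] open={R13,R8}
Open reservations: ['R13', 'R8'] -> 2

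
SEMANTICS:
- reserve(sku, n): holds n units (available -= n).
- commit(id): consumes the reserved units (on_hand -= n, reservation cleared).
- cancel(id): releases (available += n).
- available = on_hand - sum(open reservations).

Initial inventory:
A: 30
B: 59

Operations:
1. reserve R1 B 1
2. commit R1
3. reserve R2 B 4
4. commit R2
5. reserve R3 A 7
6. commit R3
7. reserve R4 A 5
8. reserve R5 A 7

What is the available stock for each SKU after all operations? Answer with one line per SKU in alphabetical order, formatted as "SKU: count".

Step 1: reserve R1 B 1 -> on_hand[A=30 B=59] avail[A=30 B=58] open={R1}
Step 2: commit R1 -> on_hand[A=30 B=58] avail[A=30 B=58] open={}
Step 3: reserve R2 B 4 -> on_hand[A=30 B=58] avail[A=30 B=54] open={R2}
Step 4: commit R2 -> on_hand[A=30 B=54] avail[A=30 B=54] open={}
Step 5: reserve R3 A 7 -> on_hand[A=30 B=54] avail[A=23 B=54] open={R3}
Step 6: commit R3 -> on_hand[A=23 B=54] avail[A=23 B=54] open={}
Step 7: reserve R4 A 5 -> on_hand[A=23 B=54] avail[A=18 B=54] open={R4}
Step 8: reserve R5 A 7 -> on_hand[A=23 B=54] avail[A=11 B=54] open={R4,R5}

Answer: A: 11
B: 54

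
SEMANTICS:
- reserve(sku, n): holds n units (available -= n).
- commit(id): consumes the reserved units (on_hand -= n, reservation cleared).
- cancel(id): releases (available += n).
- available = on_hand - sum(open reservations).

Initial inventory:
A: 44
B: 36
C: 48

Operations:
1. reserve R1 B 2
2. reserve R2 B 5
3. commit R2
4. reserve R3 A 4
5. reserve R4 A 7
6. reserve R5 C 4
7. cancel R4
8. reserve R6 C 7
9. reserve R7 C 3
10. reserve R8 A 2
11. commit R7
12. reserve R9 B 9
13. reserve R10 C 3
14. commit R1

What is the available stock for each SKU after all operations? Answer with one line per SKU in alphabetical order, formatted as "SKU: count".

Step 1: reserve R1 B 2 -> on_hand[A=44 B=36 C=48] avail[A=44 B=34 C=48] open={R1}
Step 2: reserve R2 B 5 -> on_hand[A=44 B=36 C=48] avail[A=44 B=29 C=48] open={R1,R2}
Step 3: commit R2 -> on_hand[A=44 B=31 C=48] avail[A=44 B=29 C=48] open={R1}
Step 4: reserve R3 A 4 -> on_hand[A=44 B=31 C=48] avail[A=40 B=29 C=48] open={R1,R3}
Step 5: reserve R4 A 7 -> on_hand[A=44 B=31 C=48] avail[A=33 B=29 C=48] open={R1,R3,R4}
Step 6: reserve R5 C 4 -> on_hand[A=44 B=31 C=48] avail[A=33 B=29 C=44] open={R1,R3,R4,R5}
Step 7: cancel R4 -> on_hand[A=44 B=31 C=48] avail[A=40 B=29 C=44] open={R1,R3,R5}
Step 8: reserve R6 C 7 -> on_hand[A=44 B=31 C=48] avail[A=40 B=29 C=37] open={R1,R3,R5,R6}
Step 9: reserve R7 C 3 -> on_hand[A=44 B=31 C=48] avail[A=40 B=29 C=34] open={R1,R3,R5,R6,R7}
Step 10: reserve R8 A 2 -> on_hand[A=44 B=31 C=48] avail[A=38 B=29 C=34] open={R1,R3,R5,R6,R7,R8}
Step 11: commit R7 -> on_hand[A=44 B=31 C=45] avail[A=38 B=29 C=34] open={R1,R3,R5,R6,R8}
Step 12: reserve R9 B 9 -> on_hand[A=44 B=31 C=45] avail[A=38 B=20 C=34] open={R1,R3,R5,R6,R8,R9}
Step 13: reserve R10 C 3 -> on_hand[A=44 B=31 C=45] avail[A=38 B=20 C=31] open={R1,R10,R3,R5,R6,R8,R9}
Step 14: commit R1 -> on_hand[A=44 B=29 C=45] avail[A=38 B=20 C=31] open={R10,R3,R5,R6,R8,R9}

Answer: A: 38
B: 20
C: 31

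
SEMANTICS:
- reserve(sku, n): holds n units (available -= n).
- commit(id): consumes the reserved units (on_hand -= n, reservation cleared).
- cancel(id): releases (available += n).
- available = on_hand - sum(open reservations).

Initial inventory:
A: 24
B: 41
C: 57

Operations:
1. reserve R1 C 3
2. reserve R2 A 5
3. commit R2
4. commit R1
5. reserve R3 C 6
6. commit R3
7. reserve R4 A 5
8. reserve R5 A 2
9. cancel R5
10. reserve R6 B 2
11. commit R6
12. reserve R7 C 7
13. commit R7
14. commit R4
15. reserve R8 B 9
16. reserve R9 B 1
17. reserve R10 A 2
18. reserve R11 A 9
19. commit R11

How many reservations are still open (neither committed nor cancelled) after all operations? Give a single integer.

Step 1: reserve R1 C 3 -> on_hand[A=24 B=41 C=57] avail[A=24 B=41 C=54] open={R1}
Step 2: reserve R2 A 5 -> on_hand[A=24 B=41 C=57] avail[A=19 B=41 C=54] open={R1,R2}
Step 3: commit R2 -> on_hand[A=19 B=41 C=57] avail[A=19 B=41 C=54] open={R1}
Step 4: commit R1 -> on_hand[A=19 B=41 C=54] avail[A=19 B=41 C=54] open={}
Step 5: reserve R3 C 6 -> on_hand[A=19 B=41 C=54] avail[A=19 B=41 C=48] open={R3}
Step 6: commit R3 -> on_hand[A=19 B=41 C=48] avail[A=19 B=41 C=48] open={}
Step 7: reserve R4 A 5 -> on_hand[A=19 B=41 C=48] avail[A=14 B=41 C=48] open={R4}
Step 8: reserve R5 A 2 -> on_hand[A=19 B=41 C=48] avail[A=12 B=41 C=48] open={R4,R5}
Step 9: cancel R5 -> on_hand[A=19 B=41 C=48] avail[A=14 B=41 C=48] open={R4}
Step 10: reserve R6 B 2 -> on_hand[A=19 B=41 C=48] avail[A=14 B=39 C=48] open={R4,R6}
Step 11: commit R6 -> on_hand[A=19 B=39 C=48] avail[A=14 B=39 C=48] open={R4}
Step 12: reserve R7 C 7 -> on_hand[A=19 B=39 C=48] avail[A=14 B=39 C=41] open={R4,R7}
Step 13: commit R7 -> on_hand[A=19 B=39 C=41] avail[A=14 B=39 C=41] open={R4}
Step 14: commit R4 -> on_hand[A=14 B=39 C=41] avail[A=14 B=39 C=41] open={}
Step 15: reserve R8 B 9 -> on_hand[A=14 B=39 C=41] avail[A=14 B=30 C=41] open={R8}
Step 16: reserve R9 B 1 -> on_hand[A=14 B=39 C=41] avail[A=14 B=29 C=41] open={R8,R9}
Step 17: reserve R10 A 2 -> on_hand[A=14 B=39 C=41] avail[A=12 B=29 C=41] open={R10,R8,R9}
Step 18: reserve R11 A 9 -> on_hand[A=14 B=39 C=41] avail[A=3 B=29 C=41] open={R10,R11,R8,R9}
Step 19: commit R11 -> on_hand[A=5 B=39 C=41] avail[A=3 B=29 C=41] open={R10,R8,R9}
Open reservations: ['R10', 'R8', 'R9'] -> 3

Answer: 3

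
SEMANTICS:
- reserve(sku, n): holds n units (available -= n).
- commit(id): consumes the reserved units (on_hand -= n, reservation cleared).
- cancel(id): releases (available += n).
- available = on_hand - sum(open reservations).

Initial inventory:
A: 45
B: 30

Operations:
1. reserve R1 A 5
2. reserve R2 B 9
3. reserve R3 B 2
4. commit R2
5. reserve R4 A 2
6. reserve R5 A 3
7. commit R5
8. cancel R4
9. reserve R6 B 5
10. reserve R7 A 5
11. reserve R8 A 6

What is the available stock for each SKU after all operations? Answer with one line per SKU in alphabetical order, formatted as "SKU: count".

Step 1: reserve R1 A 5 -> on_hand[A=45 B=30] avail[A=40 B=30] open={R1}
Step 2: reserve R2 B 9 -> on_hand[A=45 B=30] avail[A=40 B=21] open={R1,R2}
Step 3: reserve R3 B 2 -> on_hand[A=45 B=30] avail[A=40 B=19] open={R1,R2,R3}
Step 4: commit R2 -> on_hand[A=45 B=21] avail[A=40 B=19] open={R1,R3}
Step 5: reserve R4 A 2 -> on_hand[A=45 B=21] avail[A=38 B=19] open={R1,R3,R4}
Step 6: reserve R5 A 3 -> on_hand[A=45 B=21] avail[A=35 B=19] open={R1,R3,R4,R5}
Step 7: commit R5 -> on_hand[A=42 B=21] avail[A=35 B=19] open={R1,R3,R4}
Step 8: cancel R4 -> on_hand[A=42 B=21] avail[A=37 B=19] open={R1,R3}
Step 9: reserve R6 B 5 -> on_hand[A=42 B=21] avail[A=37 B=14] open={R1,R3,R6}
Step 10: reserve R7 A 5 -> on_hand[A=42 B=21] avail[A=32 B=14] open={R1,R3,R6,R7}
Step 11: reserve R8 A 6 -> on_hand[A=42 B=21] avail[A=26 B=14] open={R1,R3,R6,R7,R8}

Answer: A: 26
B: 14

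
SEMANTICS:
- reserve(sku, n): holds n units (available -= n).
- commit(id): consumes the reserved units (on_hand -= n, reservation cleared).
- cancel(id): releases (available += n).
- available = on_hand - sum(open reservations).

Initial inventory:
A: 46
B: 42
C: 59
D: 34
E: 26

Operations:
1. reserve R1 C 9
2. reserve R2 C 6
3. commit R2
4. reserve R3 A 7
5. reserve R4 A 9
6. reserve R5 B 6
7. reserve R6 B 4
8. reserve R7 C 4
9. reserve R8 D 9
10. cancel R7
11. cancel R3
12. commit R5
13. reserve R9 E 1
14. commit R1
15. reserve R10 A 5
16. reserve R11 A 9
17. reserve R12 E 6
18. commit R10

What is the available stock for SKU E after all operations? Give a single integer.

Answer: 19

Derivation:
Step 1: reserve R1 C 9 -> on_hand[A=46 B=42 C=59 D=34 E=26] avail[A=46 B=42 C=50 D=34 E=26] open={R1}
Step 2: reserve R2 C 6 -> on_hand[A=46 B=42 C=59 D=34 E=26] avail[A=46 B=42 C=44 D=34 E=26] open={R1,R2}
Step 3: commit R2 -> on_hand[A=46 B=42 C=53 D=34 E=26] avail[A=46 B=42 C=44 D=34 E=26] open={R1}
Step 4: reserve R3 A 7 -> on_hand[A=46 B=42 C=53 D=34 E=26] avail[A=39 B=42 C=44 D=34 E=26] open={R1,R3}
Step 5: reserve R4 A 9 -> on_hand[A=46 B=42 C=53 D=34 E=26] avail[A=30 B=42 C=44 D=34 E=26] open={R1,R3,R4}
Step 6: reserve R5 B 6 -> on_hand[A=46 B=42 C=53 D=34 E=26] avail[A=30 B=36 C=44 D=34 E=26] open={R1,R3,R4,R5}
Step 7: reserve R6 B 4 -> on_hand[A=46 B=42 C=53 D=34 E=26] avail[A=30 B=32 C=44 D=34 E=26] open={R1,R3,R4,R5,R6}
Step 8: reserve R7 C 4 -> on_hand[A=46 B=42 C=53 D=34 E=26] avail[A=30 B=32 C=40 D=34 E=26] open={R1,R3,R4,R5,R6,R7}
Step 9: reserve R8 D 9 -> on_hand[A=46 B=42 C=53 D=34 E=26] avail[A=30 B=32 C=40 D=25 E=26] open={R1,R3,R4,R5,R6,R7,R8}
Step 10: cancel R7 -> on_hand[A=46 B=42 C=53 D=34 E=26] avail[A=30 B=32 C=44 D=25 E=26] open={R1,R3,R4,R5,R6,R8}
Step 11: cancel R3 -> on_hand[A=46 B=42 C=53 D=34 E=26] avail[A=37 B=32 C=44 D=25 E=26] open={R1,R4,R5,R6,R8}
Step 12: commit R5 -> on_hand[A=46 B=36 C=53 D=34 E=26] avail[A=37 B=32 C=44 D=25 E=26] open={R1,R4,R6,R8}
Step 13: reserve R9 E 1 -> on_hand[A=46 B=36 C=53 D=34 E=26] avail[A=37 B=32 C=44 D=25 E=25] open={R1,R4,R6,R8,R9}
Step 14: commit R1 -> on_hand[A=46 B=36 C=44 D=34 E=26] avail[A=37 B=32 C=44 D=25 E=25] open={R4,R6,R8,R9}
Step 15: reserve R10 A 5 -> on_hand[A=46 B=36 C=44 D=34 E=26] avail[A=32 B=32 C=44 D=25 E=25] open={R10,R4,R6,R8,R9}
Step 16: reserve R11 A 9 -> on_hand[A=46 B=36 C=44 D=34 E=26] avail[A=23 B=32 C=44 D=25 E=25] open={R10,R11,R4,R6,R8,R9}
Step 17: reserve R12 E 6 -> on_hand[A=46 B=36 C=44 D=34 E=26] avail[A=23 B=32 C=44 D=25 E=19] open={R10,R11,R12,R4,R6,R8,R9}
Step 18: commit R10 -> on_hand[A=41 B=36 C=44 D=34 E=26] avail[A=23 B=32 C=44 D=25 E=19] open={R11,R12,R4,R6,R8,R9}
Final available[E] = 19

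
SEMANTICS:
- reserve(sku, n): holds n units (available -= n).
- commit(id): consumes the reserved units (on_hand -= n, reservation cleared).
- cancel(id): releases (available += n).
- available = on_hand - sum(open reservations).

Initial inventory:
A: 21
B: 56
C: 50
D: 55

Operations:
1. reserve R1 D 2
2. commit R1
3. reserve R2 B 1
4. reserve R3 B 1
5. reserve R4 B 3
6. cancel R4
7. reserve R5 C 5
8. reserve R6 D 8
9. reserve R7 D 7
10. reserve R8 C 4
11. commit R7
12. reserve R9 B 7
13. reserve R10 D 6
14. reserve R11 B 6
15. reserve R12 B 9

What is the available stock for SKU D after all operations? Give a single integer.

Step 1: reserve R1 D 2 -> on_hand[A=21 B=56 C=50 D=55] avail[A=21 B=56 C=50 D=53] open={R1}
Step 2: commit R1 -> on_hand[A=21 B=56 C=50 D=53] avail[A=21 B=56 C=50 D=53] open={}
Step 3: reserve R2 B 1 -> on_hand[A=21 B=56 C=50 D=53] avail[A=21 B=55 C=50 D=53] open={R2}
Step 4: reserve R3 B 1 -> on_hand[A=21 B=56 C=50 D=53] avail[A=21 B=54 C=50 D=53] open={R2,R3}
Step 5: reserve R4 B 3 -> on_hand[A=21 B=56 C=50 D=53] avail[A=21 B=51 C=50 D=53] open={R2,R3,R4}
Step 6: cancel R4 -> on_hand[A=21 B=56 C=50 D=53] avail[A=21 B=54 C=50 D=53] open={R2,R3}
Step 7: reserve R5 C 5 -> on_hand[A=21 B=56 C=50 D=53] avail[A=21 B=54 C=45 D=53] open={R2,R3,R5}
Step 8: reserve R6 D 8 -> on_hand[A=21 B=56 C=50 D=53] avail[A=21 B=54 C=45 D=45] open={R2,R3,R5,R6}
Step 9: reserve R7 D 7 -> on_hand[A=21 B=56 C=50 D=53] avail[A=21 B=54 C=45 D=38] open={R2,R3,R5,R6,R7}
Step 10: reserve R8 C 4 -> on_hand[A=21 B=56 C=50 D=53] avail[A=21 B=54 C=41 D=38] open={R2,R3,R5,R6,R7,R8}
Step 11: commit R7 -> on_hand[A=21 B=56 C=50 D=46] avail[A=21 B=54 C=41 D=38] open={R2,R3,R5,R6,R8}
Step 12: reserve R9 B 7 -> on_hand[A=21 B=56 C=50 D=46] avail[A=21 B=47 C=41 D=38] open={R2,R3,R5,R6,R8,R9}
Step 13: reserve R10 D 6 -> on_hand[A=21 B=56 C=50 D=46] avail[A=21 B=47 C=41 D=32] open={R10,R2,R3,R5,R6,R8,R9}
Step 14: reserve R11 B 6 -> on_hand[A=21 B=56 C=50 D=46] avail[A=21 B=41 C=41 D=32] open={R10,R11,R2,R3,R5,R6,R8,R9}
Step 15: reserve R12 B 9 -> on_hand[A=21 B=56 C=50 D=46] avail[A=21 B=32 C=41 D=32] open={R10,R11,R12,R2,R3,R5,R6,R8,R9}
Final available[D] = 32

Answer: 32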